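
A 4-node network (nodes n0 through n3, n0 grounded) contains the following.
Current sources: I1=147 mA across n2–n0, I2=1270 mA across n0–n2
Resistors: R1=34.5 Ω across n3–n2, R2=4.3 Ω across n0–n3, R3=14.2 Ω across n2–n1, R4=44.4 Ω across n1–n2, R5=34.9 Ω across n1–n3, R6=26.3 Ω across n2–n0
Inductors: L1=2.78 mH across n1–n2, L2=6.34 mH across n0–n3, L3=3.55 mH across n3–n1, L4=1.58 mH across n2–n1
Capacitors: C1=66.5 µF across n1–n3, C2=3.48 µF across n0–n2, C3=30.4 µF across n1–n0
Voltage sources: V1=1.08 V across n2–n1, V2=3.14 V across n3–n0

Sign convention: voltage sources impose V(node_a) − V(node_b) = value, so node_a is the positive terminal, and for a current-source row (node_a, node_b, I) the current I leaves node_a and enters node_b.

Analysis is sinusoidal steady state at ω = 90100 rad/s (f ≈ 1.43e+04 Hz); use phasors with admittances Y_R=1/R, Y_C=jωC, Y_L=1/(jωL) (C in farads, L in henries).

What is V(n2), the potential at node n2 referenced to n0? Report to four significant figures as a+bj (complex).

Apply KCL at each of the 3 non-ground nodes and solve the resulting linear system.
Node n1: branches {L1, R3, C1, L3, L4, R4, R5, C3, V1} → V_1 = 2.044-0.1146j
Node n2: branches {I1, R1, I2, L1, R3, C2, L4, R4, R6, V1} → V_2 = 3.124-0.1146j
Node n3: branches {R1, R2, L2, C1, L3, R5, V2} → V_3 = 3.140+0.000j
Source currents: i(V1)=0.8684-0.9598j, i(V2)=-0.07583-6.567j

3.124-0.1146j V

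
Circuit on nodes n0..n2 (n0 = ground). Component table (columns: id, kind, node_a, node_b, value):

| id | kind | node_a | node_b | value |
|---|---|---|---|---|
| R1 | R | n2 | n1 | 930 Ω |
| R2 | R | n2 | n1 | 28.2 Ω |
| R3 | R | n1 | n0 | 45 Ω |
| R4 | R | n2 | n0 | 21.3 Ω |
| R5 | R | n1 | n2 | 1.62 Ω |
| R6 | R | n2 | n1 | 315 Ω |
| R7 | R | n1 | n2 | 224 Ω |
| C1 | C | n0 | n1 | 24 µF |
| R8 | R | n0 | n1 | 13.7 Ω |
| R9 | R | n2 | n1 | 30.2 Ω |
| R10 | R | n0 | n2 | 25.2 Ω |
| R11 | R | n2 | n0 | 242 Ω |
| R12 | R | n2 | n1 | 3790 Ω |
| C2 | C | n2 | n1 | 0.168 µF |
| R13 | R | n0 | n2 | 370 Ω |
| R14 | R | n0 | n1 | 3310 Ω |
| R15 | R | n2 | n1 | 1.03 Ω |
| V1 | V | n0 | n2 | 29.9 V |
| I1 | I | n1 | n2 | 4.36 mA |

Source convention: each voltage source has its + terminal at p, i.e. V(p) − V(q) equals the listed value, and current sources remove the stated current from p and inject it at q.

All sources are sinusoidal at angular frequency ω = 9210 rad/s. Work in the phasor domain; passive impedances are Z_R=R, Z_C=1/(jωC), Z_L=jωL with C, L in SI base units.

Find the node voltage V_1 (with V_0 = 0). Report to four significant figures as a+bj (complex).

-27.84+3.492j V

Apply KCL at each of the 2 non-ground nodes and solve the resulting linear system.
Node n1: branches {R1, R2, R3, R5, R6, R7, C1, R8, R9, R12, C2, R14, R15, I1} → V_1 = -27.84+3.492j
Node n2: branches {R1, R2, R4, R5, R6, R7, R9, R10, R11, R12, C2, R13, R15, V1, I1} → V_2 = -29.90+0.000j
Source currents: i(V1)=-6.226-5.820j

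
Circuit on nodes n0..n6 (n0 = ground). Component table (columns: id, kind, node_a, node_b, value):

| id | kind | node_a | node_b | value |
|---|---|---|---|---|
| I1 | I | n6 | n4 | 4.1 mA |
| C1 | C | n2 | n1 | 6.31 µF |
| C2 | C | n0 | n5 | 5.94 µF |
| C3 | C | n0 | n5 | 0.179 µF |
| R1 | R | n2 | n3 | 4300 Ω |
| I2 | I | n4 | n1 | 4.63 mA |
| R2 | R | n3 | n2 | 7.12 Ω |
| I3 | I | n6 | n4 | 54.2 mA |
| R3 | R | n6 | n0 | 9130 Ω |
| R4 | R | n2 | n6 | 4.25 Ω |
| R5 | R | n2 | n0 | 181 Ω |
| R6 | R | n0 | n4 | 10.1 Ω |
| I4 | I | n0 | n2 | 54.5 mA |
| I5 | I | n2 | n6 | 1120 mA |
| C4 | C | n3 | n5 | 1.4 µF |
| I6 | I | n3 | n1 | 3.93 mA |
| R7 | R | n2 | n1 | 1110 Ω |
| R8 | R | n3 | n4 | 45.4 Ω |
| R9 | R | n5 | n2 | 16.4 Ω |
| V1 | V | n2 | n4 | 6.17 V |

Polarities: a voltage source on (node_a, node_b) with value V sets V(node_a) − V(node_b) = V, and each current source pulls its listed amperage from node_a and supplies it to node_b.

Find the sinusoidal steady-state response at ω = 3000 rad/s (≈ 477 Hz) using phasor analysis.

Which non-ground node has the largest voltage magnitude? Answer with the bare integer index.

Apply KCL at each of the 6 non-ground nodes and solve the resulting linear system.
Node n1: branches {C1, I2, I6, R7} → V_1 = 5.950-1.345j
Node n2: branches {C1, R1, R2, R4, R5, I4, I5, R7, R9, V1} → V_2 = 5.928-0.8934j
Node n3: branches {R1, R2, C4, I6, R8} → V_3 = 5.109-0.8938j
Node n4: branches {I1, I2, I3, R6, R8, V1} → V_4 = -0.2416-0.8934j
Node n5: branches {C2, C3, C4, R9} → V_5 = 5.093-2.425j
Node n6: branches {I1, I3, R3, R4, I5} → V_6 = 10.44-0.8930j
Source currents: i(V1)=-0.1954-0.08844j

6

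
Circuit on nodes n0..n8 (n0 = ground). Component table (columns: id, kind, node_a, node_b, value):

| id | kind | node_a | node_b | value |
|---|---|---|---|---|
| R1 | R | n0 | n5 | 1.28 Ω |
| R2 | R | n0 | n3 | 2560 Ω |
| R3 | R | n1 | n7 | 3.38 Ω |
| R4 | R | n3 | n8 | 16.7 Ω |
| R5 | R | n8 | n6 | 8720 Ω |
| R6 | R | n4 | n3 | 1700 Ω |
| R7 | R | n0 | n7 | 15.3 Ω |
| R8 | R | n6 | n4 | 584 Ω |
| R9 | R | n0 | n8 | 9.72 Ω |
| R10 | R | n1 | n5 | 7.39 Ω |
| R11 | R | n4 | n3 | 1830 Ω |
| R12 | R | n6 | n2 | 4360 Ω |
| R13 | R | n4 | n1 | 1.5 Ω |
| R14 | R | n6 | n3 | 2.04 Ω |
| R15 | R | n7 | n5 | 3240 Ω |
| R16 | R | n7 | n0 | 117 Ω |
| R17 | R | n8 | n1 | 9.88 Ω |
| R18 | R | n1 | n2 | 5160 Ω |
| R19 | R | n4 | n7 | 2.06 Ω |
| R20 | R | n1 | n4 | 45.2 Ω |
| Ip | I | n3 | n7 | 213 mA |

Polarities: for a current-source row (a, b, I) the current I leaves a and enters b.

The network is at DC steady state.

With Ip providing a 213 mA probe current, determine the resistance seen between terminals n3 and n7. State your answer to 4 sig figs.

R_eq = 22.16 Ω

MNA unknowns: 8 node voltages V₁..V_8
R1: Y=0.7812 on G[0,5]
R2: Y=0.0003906 on G[0,3]
R3: Y=0.2959 on G[1,7]
R4: Y=0.05988 on G[3,8]
R5: Y=0.0001147 on G[8,6]
R6: Y=0.0005882 on G[4,3]
R7: Y=0.06536 on G[0,7]
R8: Y=0.001712 on G[6,4]
R9: Y=0.1029 on G[0,8]
R10: Y=0.1353 on G[1,5]
R11: Y=0.0005464 on G[4,3]
R12: Y=0.0002294 on G[6,2]
R13: Y=0.6667 on G[4,1]
R14: Y=0.4902 on G[6,3]
R15: Y=0.0003086 on G[7,5]
R16: Y=0.008547 on G[7,0]
R17: Y=0.1012 on G[8,1]
R18: Y=0.0001938 on G[1,2]
R19: Y=0.4854 on G[4,7]
R20: Y=0.02212 on G[1,4]
Ip: z[3]−=0.213, z[7]+=0.213
solve → V1=0.3357, V2=-2.061, V3=-4.105, V4=0.4400, V5=0.04974, V6=-4.087, V7=0.6148, V8=-0.8038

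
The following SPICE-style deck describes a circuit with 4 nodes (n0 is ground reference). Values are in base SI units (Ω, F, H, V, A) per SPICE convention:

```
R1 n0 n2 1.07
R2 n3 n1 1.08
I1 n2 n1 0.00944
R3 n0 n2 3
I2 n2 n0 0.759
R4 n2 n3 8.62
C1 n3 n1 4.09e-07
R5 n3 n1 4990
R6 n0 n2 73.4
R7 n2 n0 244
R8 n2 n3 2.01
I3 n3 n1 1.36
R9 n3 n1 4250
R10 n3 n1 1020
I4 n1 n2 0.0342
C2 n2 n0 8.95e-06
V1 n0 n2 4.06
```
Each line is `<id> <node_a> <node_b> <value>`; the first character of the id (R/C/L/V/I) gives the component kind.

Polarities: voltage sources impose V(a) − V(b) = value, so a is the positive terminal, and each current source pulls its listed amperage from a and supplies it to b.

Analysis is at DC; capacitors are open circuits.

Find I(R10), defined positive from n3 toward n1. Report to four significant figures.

Apply KCL at each of the 3 non-ground nodes and solve the resulting linear system.
Node n1: branches {R2, I1, C1, R5, I3, R9, R10, I4} → V_1 = -2.661
Node n2: branches {R1, I1, R3, I2, R4, R6, R7, R8, I4, C2, V1} → V_2 = -4.060
Node n3: branches {R2, R4, C1, R5, R8, I3, R9, R10} → V_3 = -4.100
Source currents: i(V1)=-4.461

-0.001412 A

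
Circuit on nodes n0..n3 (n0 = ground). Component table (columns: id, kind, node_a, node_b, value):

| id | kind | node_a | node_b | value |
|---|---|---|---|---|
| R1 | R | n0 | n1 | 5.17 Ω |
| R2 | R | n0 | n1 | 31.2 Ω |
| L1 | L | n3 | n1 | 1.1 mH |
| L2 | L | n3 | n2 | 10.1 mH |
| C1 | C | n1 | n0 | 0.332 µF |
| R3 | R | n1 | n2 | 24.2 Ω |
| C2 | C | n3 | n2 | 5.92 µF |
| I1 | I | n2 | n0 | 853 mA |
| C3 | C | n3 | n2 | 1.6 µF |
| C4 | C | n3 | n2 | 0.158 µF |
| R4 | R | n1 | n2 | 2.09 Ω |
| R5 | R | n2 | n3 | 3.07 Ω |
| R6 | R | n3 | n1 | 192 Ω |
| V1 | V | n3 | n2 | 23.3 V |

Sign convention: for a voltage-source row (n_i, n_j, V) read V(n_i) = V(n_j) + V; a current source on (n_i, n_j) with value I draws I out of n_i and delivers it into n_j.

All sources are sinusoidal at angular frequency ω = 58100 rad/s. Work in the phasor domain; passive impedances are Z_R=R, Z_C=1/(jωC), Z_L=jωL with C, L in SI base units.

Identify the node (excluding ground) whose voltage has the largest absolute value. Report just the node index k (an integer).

3

Apply KCL at each of the 3 non-ground nodes and solve the resulting linear system.
Node n1: branches {R1, R2, L1, C1, R3, R4, R6} → V_1 = -3.756+0.3213j
Node n2: branches {L2, R3, C2, I1, C3, C4, R4, R5, V1} → V_2 = -5.631+0.9598j
Node n3: branches {L1, L2, C2, C3, C4, R5, R6, V1} → V_3 = 17.67+0.9598j
Source currents: i(V1)=-7.711-10.02j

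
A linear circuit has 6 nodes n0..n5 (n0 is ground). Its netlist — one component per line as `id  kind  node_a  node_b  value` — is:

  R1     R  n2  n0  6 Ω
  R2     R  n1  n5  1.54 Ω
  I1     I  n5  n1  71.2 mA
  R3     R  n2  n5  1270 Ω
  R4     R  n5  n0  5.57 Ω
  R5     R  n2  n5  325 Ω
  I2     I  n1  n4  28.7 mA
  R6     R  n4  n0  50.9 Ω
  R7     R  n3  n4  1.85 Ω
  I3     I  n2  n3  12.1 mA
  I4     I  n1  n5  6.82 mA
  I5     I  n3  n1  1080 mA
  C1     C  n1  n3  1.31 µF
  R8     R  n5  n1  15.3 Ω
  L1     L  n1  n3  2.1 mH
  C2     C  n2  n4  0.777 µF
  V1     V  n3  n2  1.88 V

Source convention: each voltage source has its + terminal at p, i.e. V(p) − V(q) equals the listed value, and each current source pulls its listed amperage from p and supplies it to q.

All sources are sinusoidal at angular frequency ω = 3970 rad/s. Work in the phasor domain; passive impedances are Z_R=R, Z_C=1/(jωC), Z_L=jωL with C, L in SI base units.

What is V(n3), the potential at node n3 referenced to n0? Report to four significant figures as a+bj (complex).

Apply KCL at each of the 5 non-ground nodes and solve the resulting linear system.
Node n1: branches {R2, I1, I2, I4, I5, C1, R8, L1} → V_1 = 3.148+2.947j
Node n2: branches {R1, R3, R5, I3, C2, V1} → V_2 = -2.541-2.258j
Node n3: branches {R7, I3, I5, C1, L1, V1} → V_3 = -0.6605-2.258j
Node n4: branches {I2, R6, R7, C2} → V_4 = -0.5858-2.189j
Node n5: branches {R2, I1, R3, R4, R5, I4, R8} → V_5 = 2.423+2.335j
Source currents: i(V1)=-0.4303-0.4000j

-0.6605-2.258j V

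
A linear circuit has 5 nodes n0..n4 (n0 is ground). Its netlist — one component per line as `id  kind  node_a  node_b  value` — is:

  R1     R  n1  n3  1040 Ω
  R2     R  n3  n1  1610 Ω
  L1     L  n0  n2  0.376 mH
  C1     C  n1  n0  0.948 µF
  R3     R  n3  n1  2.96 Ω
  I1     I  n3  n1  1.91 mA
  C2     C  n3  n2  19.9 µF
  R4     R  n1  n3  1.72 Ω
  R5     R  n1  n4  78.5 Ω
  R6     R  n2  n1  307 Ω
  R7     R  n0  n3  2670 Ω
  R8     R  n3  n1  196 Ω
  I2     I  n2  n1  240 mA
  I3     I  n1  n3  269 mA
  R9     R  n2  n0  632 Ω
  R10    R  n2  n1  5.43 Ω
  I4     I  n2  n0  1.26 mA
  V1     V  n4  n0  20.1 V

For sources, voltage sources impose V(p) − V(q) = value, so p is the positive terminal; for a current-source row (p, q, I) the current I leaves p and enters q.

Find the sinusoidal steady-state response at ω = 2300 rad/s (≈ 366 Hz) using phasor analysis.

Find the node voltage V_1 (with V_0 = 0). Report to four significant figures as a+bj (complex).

2.298-0.4258j V

Apply KCL at each of the 4 non-ground nodes and solve the resulting linear system.
Node n1: branches {R1, R2, C1, R3, I1, R4, R5, R6, R8, I2, I3, R10} → V_1 = 2.298-0.4258j
Node n2: branches {L1, C2, R6, I2, R9, R10, I4} → V_2 = -0.0002715+0.1934j
Node n3: branches {R1, R2, R3, I1, C2, R4, R7, R8, I3} → V_3 = 2.549-0.5516j
Node n4: branches {R5, V1} → V_4 = 20.10+0.000j
Source currents: i(V1)=-0.2268-0.005425j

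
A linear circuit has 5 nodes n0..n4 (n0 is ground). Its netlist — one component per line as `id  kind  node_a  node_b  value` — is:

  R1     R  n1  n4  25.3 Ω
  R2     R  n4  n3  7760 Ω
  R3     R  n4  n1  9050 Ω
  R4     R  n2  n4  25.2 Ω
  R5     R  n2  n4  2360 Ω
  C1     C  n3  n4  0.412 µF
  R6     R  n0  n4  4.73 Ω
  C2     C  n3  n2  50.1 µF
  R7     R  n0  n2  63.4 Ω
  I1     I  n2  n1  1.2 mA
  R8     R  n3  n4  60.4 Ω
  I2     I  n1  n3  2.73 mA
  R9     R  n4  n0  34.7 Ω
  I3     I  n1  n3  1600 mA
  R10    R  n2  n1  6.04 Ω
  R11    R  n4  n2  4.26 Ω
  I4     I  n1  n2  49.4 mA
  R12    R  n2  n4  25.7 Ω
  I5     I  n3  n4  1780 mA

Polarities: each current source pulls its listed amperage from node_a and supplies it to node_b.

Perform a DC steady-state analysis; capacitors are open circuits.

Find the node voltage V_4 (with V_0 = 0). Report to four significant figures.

0.2194 V

Apply KCL at each of the 4 non-ground nodes and solve the resulting linear system.
Node n1: branches {R1, R3, I1, I2, I3, R10, I4} → V_1 = -10.70
Node n2: branches {R4, R5, C2, R7, I1, R10, R11, I4, R12} → V_2 = -3.341
Node n3: branches {R2, C1, C2, R8, I2, I3, I5} → V_3 = -10.41
Node n4: branches {R1, R2, R3, R4, R5, C1, R6, R8, R9, R11, R12, I5} → V_4 = 0.2194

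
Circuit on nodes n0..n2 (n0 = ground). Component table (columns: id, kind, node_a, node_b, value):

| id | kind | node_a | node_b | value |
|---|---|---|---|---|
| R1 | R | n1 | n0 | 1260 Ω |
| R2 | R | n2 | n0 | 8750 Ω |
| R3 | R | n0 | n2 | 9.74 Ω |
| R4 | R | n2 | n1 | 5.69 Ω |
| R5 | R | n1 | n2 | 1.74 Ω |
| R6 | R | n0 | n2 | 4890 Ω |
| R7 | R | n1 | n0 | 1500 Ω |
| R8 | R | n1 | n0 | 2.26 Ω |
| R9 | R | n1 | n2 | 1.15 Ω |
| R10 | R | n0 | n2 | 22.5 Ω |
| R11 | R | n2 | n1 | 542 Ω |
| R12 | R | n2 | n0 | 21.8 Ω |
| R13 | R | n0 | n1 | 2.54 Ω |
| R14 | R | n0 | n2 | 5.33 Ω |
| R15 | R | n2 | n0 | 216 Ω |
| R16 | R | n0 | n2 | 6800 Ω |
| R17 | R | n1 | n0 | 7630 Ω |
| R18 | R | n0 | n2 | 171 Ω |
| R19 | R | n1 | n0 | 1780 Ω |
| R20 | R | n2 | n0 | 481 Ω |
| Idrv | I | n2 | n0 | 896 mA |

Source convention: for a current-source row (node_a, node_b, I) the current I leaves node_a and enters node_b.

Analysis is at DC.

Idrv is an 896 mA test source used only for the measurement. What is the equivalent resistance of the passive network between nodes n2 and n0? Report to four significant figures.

R_eq = 1.057 Ω

MNA unknowns: 2 node voltages V₁..V_2
R1: Y=0.0007937 on G[1,0]
R2: Y=0.0001143 on G[2,0]
R3: Y=0.1027 on G[0,2]
R4: Y=0.1757 on G[2,1]
R5: Y=0.5747 on G[1,2]
R6: Y=0.0002045 on G[0,2]
R7: Y=0.0006667 on G[1,0]
R8: Y=0.4425 on G[1,0]
R9: Y=0.8696 on G[1,2]
R10: Y=0.04444 on G[0,2]
R11: Y=0.001845 on G[2,1]
R12: Y=0.04587 on G[2,0]
R13: Y=0.3937 on G[0,1]
R14: Y=0.1876 on G[0,2]
R15: Y=0.004630 on G[2,0]
R16: Y=0.0001471 on G[0,2]
R17: Y=0.0001311 on G[1,0]
R18: Y=0.005848 on G[0,2]
R19: Y=0.0005618 on G[1,0]
R20: Y=0.002079 on G[2,0]
Idrv: z[2]−=0.896, z[0]+=0.896
solve → V1=-0.6242, V2=-0.9469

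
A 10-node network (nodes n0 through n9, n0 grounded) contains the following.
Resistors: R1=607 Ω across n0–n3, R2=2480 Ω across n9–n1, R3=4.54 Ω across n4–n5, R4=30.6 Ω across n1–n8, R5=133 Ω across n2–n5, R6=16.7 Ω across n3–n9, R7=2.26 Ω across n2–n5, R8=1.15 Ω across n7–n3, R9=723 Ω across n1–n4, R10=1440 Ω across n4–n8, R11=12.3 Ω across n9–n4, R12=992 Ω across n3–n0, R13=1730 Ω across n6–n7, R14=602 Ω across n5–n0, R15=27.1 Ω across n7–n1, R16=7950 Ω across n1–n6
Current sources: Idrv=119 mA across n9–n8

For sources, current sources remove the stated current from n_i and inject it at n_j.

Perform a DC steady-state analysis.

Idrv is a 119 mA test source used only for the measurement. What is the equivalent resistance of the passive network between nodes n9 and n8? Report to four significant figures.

Element admittances at DC:
  Y(R1) = 0.001647 S between n0,n3
  Y(R2) = 0.0004032 S between n9,n1
  Y(R3) = 0.2203 S between n4,n5
  Y(R4) = 0.03268 S between n1,n8
  Y(R5) = 0.007519 S between n2,n5
  Y(R6) = 0.05988 S between n3,n9
  Y(R7) = 0.4425 S between n2,n5
  Y(R8) = 0.8696 S between n7,n3
  Y(R9) = 0.001383 S between n1,n4
  Y(R10) = 0.0006944 S between n4,n8
  Y(R11) = 0.08130 S between n9,n4
  Y(R12) = 0.001008 S between n3,n0
  Y(R13) = 0.0005780 S between n6,n7
  Y(R14) = 0.001661 S between n5,n0
  Y(R15) = 0.03690 S between n7,n1
  Y(R16) = 0.0001258 S between n1,n6
  Idrv: injects 0.119 A into n8 (from n9)
Assemble and solve the 9×9 MNA system:
  V(n1)=3.566  V(n2)=-0.9592  V(n3)=0.6000  V(n4)=-0.9664  V(n5)=-0.9592  V(n6)=1.230  V(n7)=0.7211  V(n8)=7.037  V(n9)=-1.132

R_eq = 68.65 Ω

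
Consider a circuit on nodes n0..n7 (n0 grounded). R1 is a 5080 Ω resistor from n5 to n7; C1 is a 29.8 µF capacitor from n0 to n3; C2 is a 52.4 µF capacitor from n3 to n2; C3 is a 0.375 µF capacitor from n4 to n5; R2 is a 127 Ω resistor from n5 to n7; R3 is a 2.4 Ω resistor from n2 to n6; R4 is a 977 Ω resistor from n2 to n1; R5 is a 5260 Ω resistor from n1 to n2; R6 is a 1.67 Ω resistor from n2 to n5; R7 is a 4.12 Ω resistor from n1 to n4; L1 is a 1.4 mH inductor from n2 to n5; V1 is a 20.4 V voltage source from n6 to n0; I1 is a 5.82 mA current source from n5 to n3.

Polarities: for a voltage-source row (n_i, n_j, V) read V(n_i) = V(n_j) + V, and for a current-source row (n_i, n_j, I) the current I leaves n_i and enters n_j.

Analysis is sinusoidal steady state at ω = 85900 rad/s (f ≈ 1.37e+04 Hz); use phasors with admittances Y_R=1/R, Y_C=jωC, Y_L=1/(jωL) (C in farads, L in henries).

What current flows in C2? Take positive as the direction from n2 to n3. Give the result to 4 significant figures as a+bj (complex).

MNA unknowns: 7 node voltages V₁..V_7 plus 1 source current (V1)
R1: Y=0.0001969+0.000j on G[5,7]
C1: Y=0.000+2.560j on G[0,3]
C2: Y=0.000+4.501j on G[3,2]
C3: Y=0.000+0.03221j on G[4,5]
R2: Y=0.007874+0.000j on G[5,7]
R3: Y=0.4167+0.000j on G[2,6]
R4: Y=0.001024+0.000j on G[2,1]
R5: Y=0.0001901+0.000j on G[1,2]
R6: Y=0.5988+0.000j on G[2,5]
R7: Y=0.2427+0.000j on G[1,4]
L1: Y=0.000-0.008315j on G[2,5]
V1: row V6−V0=20.4, i_V1 at 6,0
I1: z[5]−=0.00582, z[3]+=0.00582
solve → V1=1.239-4.889j, V2=1.248-4.889j, V3=0.7958-3.117j, V4=1.239-4.889j, V5=1.239-4.889j, V6=20.40+0.000j, V7=1.239-4.889j
aux → i_V1=-7.980-2.037j

7.974+2.037j A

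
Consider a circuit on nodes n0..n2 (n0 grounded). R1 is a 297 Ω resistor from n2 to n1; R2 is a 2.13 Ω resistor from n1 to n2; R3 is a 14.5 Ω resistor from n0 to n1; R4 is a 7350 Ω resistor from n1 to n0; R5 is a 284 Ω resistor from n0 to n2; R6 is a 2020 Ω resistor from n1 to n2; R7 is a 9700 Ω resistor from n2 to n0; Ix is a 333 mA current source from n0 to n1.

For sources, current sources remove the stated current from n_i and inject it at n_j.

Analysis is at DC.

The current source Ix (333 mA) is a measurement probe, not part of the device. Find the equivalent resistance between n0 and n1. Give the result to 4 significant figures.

Element admittances at DC:
  Y(R1) = 0.003367 S between n2,n1
  Y(R2) = 0.4695 S between n1,n2
  Y(R3) = 0.06897 S between n0,n1
  Y(R4) = 0.0001361 S between n1,n0
  Y(R5) = 0.003521 S between n0,n2
  Y(R6) = 0.0004950 S between n1,n2
  Y(R7) = 0.0001031 S between n2,n0
  Ix: injects 0.333 A into n1 (from n0)
Assemble and solve the 2×2 MNA system:
  V(n1)=4.581  V(n2)=4.546

R_eq = 13.76 Ω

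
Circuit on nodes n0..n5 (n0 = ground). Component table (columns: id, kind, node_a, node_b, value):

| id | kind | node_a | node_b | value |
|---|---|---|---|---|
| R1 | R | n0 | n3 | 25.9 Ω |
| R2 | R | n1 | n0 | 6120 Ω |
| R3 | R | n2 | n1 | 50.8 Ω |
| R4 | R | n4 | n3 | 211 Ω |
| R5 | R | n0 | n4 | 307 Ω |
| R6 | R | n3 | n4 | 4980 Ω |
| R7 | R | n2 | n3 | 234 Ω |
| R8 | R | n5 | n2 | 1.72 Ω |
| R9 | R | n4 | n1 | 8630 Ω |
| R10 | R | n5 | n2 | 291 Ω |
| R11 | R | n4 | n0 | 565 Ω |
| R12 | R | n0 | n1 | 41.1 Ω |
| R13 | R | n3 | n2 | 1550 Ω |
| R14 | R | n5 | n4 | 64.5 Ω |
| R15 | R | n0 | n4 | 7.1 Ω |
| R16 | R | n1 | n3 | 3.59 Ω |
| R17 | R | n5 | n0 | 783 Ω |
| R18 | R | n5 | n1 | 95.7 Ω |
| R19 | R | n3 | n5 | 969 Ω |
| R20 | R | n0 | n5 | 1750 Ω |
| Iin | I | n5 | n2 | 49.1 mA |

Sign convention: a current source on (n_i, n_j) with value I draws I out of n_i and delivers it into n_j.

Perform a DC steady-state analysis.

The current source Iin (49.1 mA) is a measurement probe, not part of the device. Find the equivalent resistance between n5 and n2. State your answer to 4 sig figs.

Apply KCL at each of the 5 non-ground nodes and solve the resulting linear system.
Node n1: branches {R2, R3, R9, R12, R16, R18} → V_1 = 0.008021
Node n2: branches {R3, R7, R8, R10, R13, Iin} → V_2 = 0.04888
Node n3: branches {R1, R4, R6, R7, R13, R16, R19} → V_3 = 0.007395
Node n4: branches {R4, R5, R6, R9, R11, R14, R15} → V_4 = -0.002882
Node n5: branches {R8, R10, R14, R17, R18, R19, R20, Iin} → V_5 = -0.03335

R_eq = 1.675 Ω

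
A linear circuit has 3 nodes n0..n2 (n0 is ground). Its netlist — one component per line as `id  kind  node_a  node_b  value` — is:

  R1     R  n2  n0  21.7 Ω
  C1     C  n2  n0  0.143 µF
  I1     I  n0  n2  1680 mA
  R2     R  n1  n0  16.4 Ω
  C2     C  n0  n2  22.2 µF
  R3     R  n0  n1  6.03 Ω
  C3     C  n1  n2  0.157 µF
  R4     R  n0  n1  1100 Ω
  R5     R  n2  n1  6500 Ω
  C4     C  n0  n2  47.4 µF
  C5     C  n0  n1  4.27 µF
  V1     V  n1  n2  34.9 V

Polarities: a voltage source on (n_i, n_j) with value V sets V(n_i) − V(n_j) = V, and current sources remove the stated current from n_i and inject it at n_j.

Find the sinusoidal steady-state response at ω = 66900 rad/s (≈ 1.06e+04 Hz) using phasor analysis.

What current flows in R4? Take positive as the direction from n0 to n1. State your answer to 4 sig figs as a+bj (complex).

Apply KCL at each of the 2 non-ground nodes and solve the resulting linear system.
Node n1: branches {R2, R3, C3, R4, R5, C5, V1} → V_1 = 32.82+1.151j
Node n2: branches {R1, C1, I1, C2, C3, R5, C4, V1} → V_2 = -2.077+1.151j
Source currents: i(V1)=-7.151-10.00j

-0.02984-0.001046j A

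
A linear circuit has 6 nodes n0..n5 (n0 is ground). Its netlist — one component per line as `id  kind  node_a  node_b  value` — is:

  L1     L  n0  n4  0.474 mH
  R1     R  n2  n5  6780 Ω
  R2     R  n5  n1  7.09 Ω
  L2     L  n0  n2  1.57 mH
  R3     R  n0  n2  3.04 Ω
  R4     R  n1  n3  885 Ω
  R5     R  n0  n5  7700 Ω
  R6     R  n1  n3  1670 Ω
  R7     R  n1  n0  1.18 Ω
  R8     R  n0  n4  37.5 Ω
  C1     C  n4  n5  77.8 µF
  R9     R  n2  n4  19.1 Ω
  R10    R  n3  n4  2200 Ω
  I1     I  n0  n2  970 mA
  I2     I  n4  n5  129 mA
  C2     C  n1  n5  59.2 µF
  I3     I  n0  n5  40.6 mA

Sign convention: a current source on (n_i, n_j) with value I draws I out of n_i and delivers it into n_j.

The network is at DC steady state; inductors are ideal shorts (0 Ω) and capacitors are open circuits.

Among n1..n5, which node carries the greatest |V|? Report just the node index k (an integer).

5

Apply KCL at each of the 5 non-ground nodes and solve the resulting linear system.
Node n1: branches {R2, R4, R6, R7, C2} → V_1 = 0.1996
Node n2: branches {R1, L2, R3, R9, I1} → V_2 = 0.000
Node n3: branches {R4, R6, R10} → V_3 = 0.1580
Node n4: branches {L1, R8, C1, R9, R10, I2} → V_4 = 0.000
Node n5: branches {R1, R2, R5, C1, I2, C2, I3} → V_5 = 1.399
Source currents: i(L1)=0.1289, i(L2)=-0.9702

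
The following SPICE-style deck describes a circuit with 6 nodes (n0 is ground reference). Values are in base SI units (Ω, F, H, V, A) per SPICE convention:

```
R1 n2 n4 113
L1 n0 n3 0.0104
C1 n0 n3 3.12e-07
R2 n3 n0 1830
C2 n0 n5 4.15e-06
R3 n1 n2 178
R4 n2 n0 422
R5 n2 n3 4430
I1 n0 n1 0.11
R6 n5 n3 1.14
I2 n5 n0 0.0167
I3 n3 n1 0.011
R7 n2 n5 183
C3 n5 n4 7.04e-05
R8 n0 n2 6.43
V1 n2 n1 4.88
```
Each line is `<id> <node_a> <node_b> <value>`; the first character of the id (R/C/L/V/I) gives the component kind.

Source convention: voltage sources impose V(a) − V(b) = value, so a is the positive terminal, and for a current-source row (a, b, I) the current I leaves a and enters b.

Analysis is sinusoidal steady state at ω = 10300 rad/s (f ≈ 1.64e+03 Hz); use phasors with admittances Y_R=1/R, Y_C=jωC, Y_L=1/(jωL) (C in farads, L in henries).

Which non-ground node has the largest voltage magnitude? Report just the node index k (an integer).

1

MNA unknowns: 5 node voltages V₁..V_5 plus 1 source current (V1)
R1: Y=0.008850+0.000j on G[2,4]
L1: Y=0.000-0.009335j on G[0,3]
C1: Y=0.000+0.003214j on G[0,3]
R2: Y=0.0005464+0.000j on G[3,0]
C2: Y=0.000+0.04274j on G[0,5]
R3: Y=0.005618+0.000j on G[1,2]
R4: Y=0.002370+0.000j on G[2,0]
R5: Y=0.0002257+0.000j on G[2,3]
I1: z[0]−=0.11, z[1]+=0.11
R6: Y=0.8772+0.000j on G[5,3]
I2: z[5]−=0.0167, z[0]+=0.0167
I3: z[3]−=0.011, z[1]+=0.011
R7: Y=0.005464+0.000j on G[2,5]
C3: Y=0.000+0.7251j on G[5,4]
R8: Y=0.1555+0.000j on G[0,2]
V1: row V2−V1=4.88, i_V1 at 2,1
solve → V1=-4.192+0.03458j, V2=0.6882+0.03458j, V3=-0.1729+0.4149j, V4=-0.1623+0.4061j, V5=-0.1578+0.4165j
aux → i_V1=-0.1484+0.000j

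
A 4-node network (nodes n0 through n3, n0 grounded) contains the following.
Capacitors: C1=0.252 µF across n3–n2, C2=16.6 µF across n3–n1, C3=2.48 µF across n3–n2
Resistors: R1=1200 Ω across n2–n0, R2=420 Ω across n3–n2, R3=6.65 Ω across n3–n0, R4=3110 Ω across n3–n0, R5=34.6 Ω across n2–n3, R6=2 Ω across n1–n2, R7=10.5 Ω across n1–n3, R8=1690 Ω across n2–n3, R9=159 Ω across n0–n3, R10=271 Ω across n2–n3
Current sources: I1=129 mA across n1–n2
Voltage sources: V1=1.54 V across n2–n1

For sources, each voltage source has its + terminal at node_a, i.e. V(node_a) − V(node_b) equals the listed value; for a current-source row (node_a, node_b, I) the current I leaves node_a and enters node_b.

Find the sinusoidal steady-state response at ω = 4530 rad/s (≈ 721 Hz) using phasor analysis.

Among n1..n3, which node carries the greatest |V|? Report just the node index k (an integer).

Apply KCL at each of the 3 non-ground nodes and solve the resulting linear system.
Node n1: branches {C2, R6, R7, I1, V1} → V_1 = -0.3681+0.09548j
Node n2: branches {C1, R1, R2, R5, R6, I1, C3, R8, R10, V1} → V_2 = 1.172+0.09548j
Node n3: branches {C1, R2, R3, C2, R4, R5, R7, C3, R8, R9, R10} → V_3 = -0.006221-0.0005069j
Source currents: i(V1)=-0.6827-0.01807j

2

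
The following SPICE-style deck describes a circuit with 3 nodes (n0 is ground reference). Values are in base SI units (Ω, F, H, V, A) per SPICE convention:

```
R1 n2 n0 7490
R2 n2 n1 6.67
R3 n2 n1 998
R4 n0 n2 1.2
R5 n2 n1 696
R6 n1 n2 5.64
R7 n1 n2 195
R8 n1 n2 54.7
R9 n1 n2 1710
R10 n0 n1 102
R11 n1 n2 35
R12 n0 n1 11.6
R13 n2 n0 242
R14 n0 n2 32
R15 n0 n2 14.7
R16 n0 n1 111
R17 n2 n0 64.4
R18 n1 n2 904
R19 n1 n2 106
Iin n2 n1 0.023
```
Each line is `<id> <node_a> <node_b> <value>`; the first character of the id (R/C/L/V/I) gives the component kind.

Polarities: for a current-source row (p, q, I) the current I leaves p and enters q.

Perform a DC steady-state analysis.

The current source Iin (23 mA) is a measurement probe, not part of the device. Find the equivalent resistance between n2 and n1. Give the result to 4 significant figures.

MNA unknowns: 2 node voltages V₁..V_2
R1: Y=0.0001335 on G[2,0]
R2: Y=0.1499 on G[2,1]
R3: Y=0.001002 on G[2,1]
R4: Y=0.8333 on G[0,2]
R5: Y=0.001437 on G[2,1]
R6: Y=0.1773 on G[1,2]
R7: Y=0.005128 on G[1,2]
R8: Y=0.01828 on G[1,2]
R9: Y=0.0005848 on G[1,2]
R10: Y=0.009804 on G[0,1]
R11: Y=0.02857 on G[1,2]
R12: Y=0.08621 on G[0,1]
R13: Y=0.004132 on G[2,0]
R14: Y=0.03125 on G[0,2]
R15: Y=0.06803 on G[0,2]
R16: Y=0.009009 on G[0,1]
R17: Y=0.01553 on G[2,0]
R18: Y=0.001106 on G[1,2]
R19: Y=0.009434 on G[1,2]
Iin: z[2]−=0.023, z[1]+=0.023
solve → V1=0.04251, V2=-0.004687

R_eq = 2.052 Ω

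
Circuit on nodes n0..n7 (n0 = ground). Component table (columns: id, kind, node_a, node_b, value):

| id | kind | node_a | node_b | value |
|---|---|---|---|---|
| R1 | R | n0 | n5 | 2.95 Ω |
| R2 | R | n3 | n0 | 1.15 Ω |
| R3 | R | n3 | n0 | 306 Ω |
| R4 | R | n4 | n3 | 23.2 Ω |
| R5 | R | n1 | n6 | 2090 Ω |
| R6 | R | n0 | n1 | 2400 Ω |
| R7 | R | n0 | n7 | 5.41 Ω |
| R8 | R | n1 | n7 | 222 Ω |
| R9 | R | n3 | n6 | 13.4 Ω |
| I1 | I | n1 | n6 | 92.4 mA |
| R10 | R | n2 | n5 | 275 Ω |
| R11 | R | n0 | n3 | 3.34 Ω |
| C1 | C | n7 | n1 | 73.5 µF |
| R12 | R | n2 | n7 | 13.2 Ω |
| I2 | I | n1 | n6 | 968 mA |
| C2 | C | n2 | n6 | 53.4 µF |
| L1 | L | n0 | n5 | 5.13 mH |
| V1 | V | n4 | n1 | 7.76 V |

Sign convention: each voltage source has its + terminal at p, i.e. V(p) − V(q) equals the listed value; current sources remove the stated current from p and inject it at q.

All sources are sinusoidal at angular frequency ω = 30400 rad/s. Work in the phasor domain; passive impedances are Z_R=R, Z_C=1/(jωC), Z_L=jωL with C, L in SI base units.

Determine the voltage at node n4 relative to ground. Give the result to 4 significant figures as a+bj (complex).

4.627+0.5201j V

Apply KCL at each of the 7 non-ground nodes and solve the resulting linear system.
Node n1: branches {R5, R6, R8, I1, C1, I2, V1} → V_1 = -3.133+0.5201j
Node n2: branches {R10, R12, C2} → V_2 = 5.549+0.1907j
Node n3: branches {R2, R3, R4, R9, R11} → V_3 = 0.4763+0.004291j
Node n4: branches {R4, V1} → V_4 = 4.627+0.5201j
Node n5: branches {R1, R10, L1} → V_5 = 0.05884+0.003125j
Node n6: branches {R5, R9, I1, I2, C2} → V_6 = 5.560-0.2262j
Node n7: branches {R7, R8, C1, R12} → V_7 = -3.121-0.03208j
Source currents: i(V1)=-0.1789-0.02223j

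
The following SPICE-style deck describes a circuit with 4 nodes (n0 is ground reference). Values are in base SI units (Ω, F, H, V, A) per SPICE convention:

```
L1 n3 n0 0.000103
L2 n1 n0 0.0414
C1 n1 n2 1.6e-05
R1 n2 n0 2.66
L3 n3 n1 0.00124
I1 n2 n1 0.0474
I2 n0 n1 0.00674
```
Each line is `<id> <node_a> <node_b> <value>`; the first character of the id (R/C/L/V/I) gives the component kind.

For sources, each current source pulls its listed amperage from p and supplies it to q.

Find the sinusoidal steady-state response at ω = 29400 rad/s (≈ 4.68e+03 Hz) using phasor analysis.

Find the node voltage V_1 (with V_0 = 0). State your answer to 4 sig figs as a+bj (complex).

0.02781-0.1198j V

MNA unknowns: 3 node voltages V₁..V_3
L1: Y=0.000-0.3302j on G[3,0]
L2: Y=0.000-0.0008216j on G[1,0]
C1: Y=0.000+0.4704j on G[1,2]
R1: Y=0.3759+0.000j on G[2,0]
L3: Y=0.000-0.02743j on G[3,1]
I1: z[2]−=0.0474, z[1]+=0.0474
I2: z[0]−=0.00674, z[1]+=0.00674
solve → V1=0.02781-0.1198j, V2=0.02626+0.001934j, V3=0.002133-0.009189j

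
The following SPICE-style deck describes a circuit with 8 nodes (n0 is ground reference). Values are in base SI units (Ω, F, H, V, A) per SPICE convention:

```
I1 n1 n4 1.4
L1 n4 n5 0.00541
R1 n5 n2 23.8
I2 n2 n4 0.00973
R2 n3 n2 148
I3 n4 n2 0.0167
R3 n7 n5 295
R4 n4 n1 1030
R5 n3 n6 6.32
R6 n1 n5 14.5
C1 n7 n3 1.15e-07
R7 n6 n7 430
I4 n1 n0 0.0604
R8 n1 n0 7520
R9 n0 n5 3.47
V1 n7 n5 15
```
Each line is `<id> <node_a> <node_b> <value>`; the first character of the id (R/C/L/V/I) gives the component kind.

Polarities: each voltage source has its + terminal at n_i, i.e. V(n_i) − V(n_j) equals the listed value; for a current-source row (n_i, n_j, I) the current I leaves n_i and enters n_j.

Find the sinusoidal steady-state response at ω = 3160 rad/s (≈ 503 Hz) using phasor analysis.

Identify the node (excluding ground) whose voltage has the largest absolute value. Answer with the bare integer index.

4

Apply KCL at each of the 7 non-ground nodes and solve the resulting linear system.
Node n1: branches {I1, R4, R6, I4, R8} → V_1 = -21.04+0.3249j
Node n2: branches {R1, I2, R2, I3} → V_2 = 0.5495+0.06577j
Node n3: branches {R2, R5, C1} → V_3 = 4.178+0.4757j
Node n4: branches {I1, L1, I2, I3, R4} → V_4 = 0.1841+23.46j
Node n5: branches {L1, R1, R3, R6, R9, V1} → V_5 = -0.1999-0.0001499j
Node n6: branches {R5, R7} → V_6 = 4.332+0.4688j
Node n7: branches {R3, C1, R7, V1} → V_7 = 14.80-0.0001499j
Source currents: i(V1)=-0.07536-0.002770j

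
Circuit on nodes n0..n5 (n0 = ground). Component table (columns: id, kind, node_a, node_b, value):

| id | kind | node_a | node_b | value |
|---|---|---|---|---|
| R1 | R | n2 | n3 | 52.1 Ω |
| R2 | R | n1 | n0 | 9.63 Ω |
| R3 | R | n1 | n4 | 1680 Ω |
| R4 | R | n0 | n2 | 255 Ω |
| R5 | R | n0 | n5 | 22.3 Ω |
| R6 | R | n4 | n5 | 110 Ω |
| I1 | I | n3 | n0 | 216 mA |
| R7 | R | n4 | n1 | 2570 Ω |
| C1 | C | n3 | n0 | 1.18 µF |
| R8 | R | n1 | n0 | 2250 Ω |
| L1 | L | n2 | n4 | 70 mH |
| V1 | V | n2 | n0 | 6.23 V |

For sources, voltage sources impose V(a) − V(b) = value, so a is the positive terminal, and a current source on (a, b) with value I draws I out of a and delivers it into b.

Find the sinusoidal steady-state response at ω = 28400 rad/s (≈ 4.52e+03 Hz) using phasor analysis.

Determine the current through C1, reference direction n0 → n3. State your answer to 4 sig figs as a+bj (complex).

MNA unknowns: 5 node voltages V₁..V_5 plus 1 source current (V1)
R1: Y=0.01919+0.000j on G[2,3]
R2: Y=0.1038+0.000j on G[1,0]
R3: Y=0.0005952+0.000j on G[1,4]
R4: Y=0.003922+0.000j on G[0,2]
R5: Y=0.04484+0.000j on G[0,5]
R6: Y=0.009091+0.000j on G[4,5]
I1: z[3]−=0.216, z[0]+=0.216
R7: Y=0.0003891+0.000j on G[4,1]
C1: Y=0.000+0.03351j on G[3,0]
R8: Y=0.0004444+0.000j on G[1,0]
L1: Y=0.000-0.0005030j on G[2,4]
V1: row V2−V0=6.23, i_V1 at 2,0
solve → V1=0.0002017-0.003422j, V2=6.230+0.000j, V3=-1.241+2.167j, V4=0.02157-0.3660j, V5=0.003636-0.06168j
aux → i_V1=-0.1680+0.04471j

0.07261+0.04158j A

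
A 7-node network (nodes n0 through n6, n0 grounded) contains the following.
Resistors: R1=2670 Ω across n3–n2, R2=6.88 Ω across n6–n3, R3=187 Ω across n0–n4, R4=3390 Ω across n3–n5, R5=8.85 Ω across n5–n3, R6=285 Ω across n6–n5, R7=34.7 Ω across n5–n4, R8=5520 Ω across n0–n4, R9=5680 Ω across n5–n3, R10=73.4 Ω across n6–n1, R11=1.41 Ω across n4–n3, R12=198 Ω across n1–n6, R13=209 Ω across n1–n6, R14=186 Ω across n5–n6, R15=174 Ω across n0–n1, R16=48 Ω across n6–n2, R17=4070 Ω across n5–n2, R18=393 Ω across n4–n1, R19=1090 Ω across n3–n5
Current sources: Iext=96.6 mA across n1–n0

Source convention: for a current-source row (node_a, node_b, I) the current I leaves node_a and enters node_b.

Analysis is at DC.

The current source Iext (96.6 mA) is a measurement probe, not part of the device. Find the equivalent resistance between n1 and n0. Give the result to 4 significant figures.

R_eq = 98.23 Ω

MNA unknowns: 6 node voltages V₁..V_6
R1: Y=0.0003745 on G[3,2]
R2: Y=0.1453 on G[6,3]
R3: Y=0.005348 on G[0,4]
R4: Y=0.0002950 on G[3,5]
R5: Y=0.1130 on G[5,3]
R6: Y=0.003509 on G[6,5]
R7: Y=0.02882 on G[5,4]
R8: Y=0.0001812 on G[0,4]
R9: Y=0.0001761 on G[5,3]
R10: Y=0.01362 on G[6,1]
R11: Y=0.7092 on G[4,3]
R12: Y=0.005051 on G[1,6]
R13: Y=0.004785 on G[1,6]
R14: Y=0.005376 on G[5,6]
R15: Y=0.005747 on G[0,1]
R16: Y=0.02083 on G[6,2]
R17: Y=0.0002457 on G[5,2]
R18: Y=0.002545 on G[4,1]
R19: Y=0.0009174 on G[3,5]
Iext: z[1]−=0.0966, z[0]+=0.0966
solve → V1=-9.489, V2=-7.893, V3=-7.659, V4=-7.608, V5=-7.664, V6=-7.900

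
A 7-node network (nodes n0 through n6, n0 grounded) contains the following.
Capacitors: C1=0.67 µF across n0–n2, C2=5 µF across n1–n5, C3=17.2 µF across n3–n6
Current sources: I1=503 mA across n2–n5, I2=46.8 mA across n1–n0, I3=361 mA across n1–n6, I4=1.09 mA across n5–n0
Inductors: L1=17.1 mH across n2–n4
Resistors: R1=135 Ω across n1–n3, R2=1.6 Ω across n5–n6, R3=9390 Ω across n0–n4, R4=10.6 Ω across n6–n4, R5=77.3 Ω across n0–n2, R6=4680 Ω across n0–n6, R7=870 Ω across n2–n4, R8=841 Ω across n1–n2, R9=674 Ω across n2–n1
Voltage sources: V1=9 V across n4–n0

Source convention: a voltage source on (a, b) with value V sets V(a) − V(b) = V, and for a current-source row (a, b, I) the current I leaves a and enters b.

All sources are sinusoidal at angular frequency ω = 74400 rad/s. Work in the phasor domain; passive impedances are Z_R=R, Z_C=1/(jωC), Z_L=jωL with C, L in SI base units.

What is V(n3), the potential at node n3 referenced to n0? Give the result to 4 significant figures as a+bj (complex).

13.34+0.1942j V

MNA unknowns: 6 node voltages V₁..V_6 plus 1 source current (V1)
C1: Y=0.000+0.04985j on G[0,2]
I1: z[2]−=0.503, z[5]+=0.503
L1: Y=0.000-0.0007860j on G[2,4]
R1: Y=0.007407+0.000j on G[1,3]
R2: Y=0.6250+0.000j on G[5,6]
I2: z[1]−=0.0468, z[0]+=0.0468
R3: Y=0.0001065+0.000j on G[0,4]
I3: z[1]−=0.361, z[6]+=0.361
R4: Y=0.09434+0.000j on G[6,4]
C2: Y=0.000+0.3720j on G[1,5]
I4: z[5]−=0.00109, z[0]+=0.00109
R5: Y=0.01294+0.000j on G[0,2]
C3: Y=0.000+1.280j on G[3,6]
R6: Y=0.0002137+0.000j on G[0,6]
R7: Y=0.001149+0.000j on G[2,4]
R8: Y=0.001189+0.000j on G[1,2]
R9: Y=0.001484+0.000j on G[2,1]
V1: row V4−V0=9, i_V1 at 4,0
solve → V1=13.44+1.425j, V2=-2.907+8.316j, V3=13.34+0.1942j, V4=9.000+0.000j, V5=13.41+0.2097j, V6=13.33+0.1948j
aux → i_V1=0.4005+0.03730j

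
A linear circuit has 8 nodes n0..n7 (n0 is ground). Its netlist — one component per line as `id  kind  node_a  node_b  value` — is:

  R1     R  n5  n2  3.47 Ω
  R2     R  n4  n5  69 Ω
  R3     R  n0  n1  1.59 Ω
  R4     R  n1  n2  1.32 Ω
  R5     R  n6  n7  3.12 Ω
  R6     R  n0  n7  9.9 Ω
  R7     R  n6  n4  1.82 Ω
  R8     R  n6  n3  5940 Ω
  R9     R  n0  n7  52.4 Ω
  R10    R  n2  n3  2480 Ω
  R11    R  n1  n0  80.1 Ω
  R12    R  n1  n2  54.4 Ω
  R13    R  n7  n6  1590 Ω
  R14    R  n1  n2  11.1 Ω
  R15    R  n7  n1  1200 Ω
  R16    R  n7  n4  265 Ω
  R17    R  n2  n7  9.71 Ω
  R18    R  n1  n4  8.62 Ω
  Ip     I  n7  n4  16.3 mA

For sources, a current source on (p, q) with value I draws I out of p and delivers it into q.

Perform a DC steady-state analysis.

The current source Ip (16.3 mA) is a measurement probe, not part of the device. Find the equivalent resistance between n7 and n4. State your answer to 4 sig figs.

Apply KCL at each of the 7 non-ground nodes and solve the resulting linear system.
Node n1: branches {R3, R4, R11, R12, R14, R15, R18} → V_1 = 0.003605
Node n2: branches {R1, R4, R10, R12, R14, R17} → V_2 = 0.001694
Node n3: branches {R8, R10} → V_3 = 0.006160
Node n4: branches {R2, R7, R16, R18, Ip} → V_4 = 0.03796
Node n5: branches {R1, R2} → V_5 = 0.003430
Node n6: branches {R5, R7, R8, R13} → V_6 = 0.01686
Node n7: branches {R5, R6, R9, R13, R15, R16, R17, Ip} → V_7 = -0.01925

R_eq = 3.510 Ω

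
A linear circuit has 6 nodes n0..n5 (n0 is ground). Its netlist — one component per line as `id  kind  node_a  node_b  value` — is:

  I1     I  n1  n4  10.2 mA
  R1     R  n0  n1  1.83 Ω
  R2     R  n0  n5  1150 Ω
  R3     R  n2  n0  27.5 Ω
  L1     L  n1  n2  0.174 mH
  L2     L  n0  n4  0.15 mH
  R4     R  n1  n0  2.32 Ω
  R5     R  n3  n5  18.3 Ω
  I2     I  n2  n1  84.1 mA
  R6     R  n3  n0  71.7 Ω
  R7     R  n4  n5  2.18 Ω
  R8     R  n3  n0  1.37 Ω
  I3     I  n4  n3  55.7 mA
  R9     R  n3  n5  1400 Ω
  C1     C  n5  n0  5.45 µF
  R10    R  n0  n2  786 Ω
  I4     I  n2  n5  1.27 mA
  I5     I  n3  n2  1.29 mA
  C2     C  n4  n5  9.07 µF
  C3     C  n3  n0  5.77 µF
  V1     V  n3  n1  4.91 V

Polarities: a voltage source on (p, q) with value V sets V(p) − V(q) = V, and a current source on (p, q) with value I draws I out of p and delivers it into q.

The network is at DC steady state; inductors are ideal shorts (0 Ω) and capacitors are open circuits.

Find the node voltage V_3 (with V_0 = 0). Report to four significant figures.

2.781 V

MNA unknowns: 5 node voltages V₁..V_5 plus 3 source currents (L1, L2, V1)
I1: z[1]−=0.0102, z[4]+=0.0102
R1: Y=0.5464 on G[0,1]
R2: Y=0.0008696 on G[0,5]
R3: Y=0.03636 on G[2,0]
L1: row V1−V2=0, i_L1 at 1,2
L2: row V0−V4=0, i_L2 at 0,4
R4: Y=0.4310 on G[1,0]
R5: Y=0.05464 on G[3,5]
I2: z[2]−=0.0841, z[1]+=0.0841
R6: Y=0.01395 on G[3,0]
R7: Y=0.4587 on G[4,5]
R8: Y=0.7299 on G[3,0]
I3: z[4]−=0.0557, z[3]+=0.0557
R9: Y=0.0007143 on G[3,5]
C1: Y=0.000 on G[5,0]
R10: Y=0.001272 on G[0,2]
I4: z[2]−=0.00127, z[5]+=0.00127
I5: z[3]−=0.00129, z[2]+=0.00129
C2: Y=0.000 on G[4,5]
C3: Y=0.000 on G[3,0]
V1: row V3−V1=4.91, i_V1 at 3,1
solve → V1=-2.129, V2=-2.129, V3=2.781, V4=0.000, V5=0.3014
aux → i_L1=0.003941, i_L2=-0.09276, i_V1=-2.151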